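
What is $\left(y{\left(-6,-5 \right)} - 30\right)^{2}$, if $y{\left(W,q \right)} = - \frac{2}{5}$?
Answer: $\frac{23104}{25} \approx 924.16$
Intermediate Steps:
$y{\left(W,q \right)} = - \frac{2}{5}$ ($y{\left(W,q \right)} = \left(-2\right) \frac{1}{5} = - \frac{2}{5}$)
$\left(y{\left(-6,-5 \right)} - 30\right)^{2} = \left(- \frac{2}{5} - 30\right)^{2} = \left(- \frac{152}{5}\right)^{2} = \frac{23104}{25}$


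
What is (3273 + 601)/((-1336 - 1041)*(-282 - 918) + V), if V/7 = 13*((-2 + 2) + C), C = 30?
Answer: 1937/1427565 ≈ 0.0013569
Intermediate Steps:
V = 2730 (V = 7*(13*((-2 + 2) + 30)) = 7*(13*(0 + 30)) = 7*(13*30) = 7*390 = 2730)
(3273 + 601)/((-1336 - 1041)*(-282 - 918) + V) = (3273 + 601)/((-1336 - 1041)*(-282 - 918) + 2730) = 3874/(-2377*(-1200) + 2730) = 3874/(2852400 + 2730) = 3874/2855130 = 3874*(1/2855130) = 1937/1427565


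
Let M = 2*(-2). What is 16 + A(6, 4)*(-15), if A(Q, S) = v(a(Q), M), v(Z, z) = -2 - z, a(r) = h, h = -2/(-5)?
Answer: -14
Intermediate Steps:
h = 2/5 (h = -2*(-1/5) = 2/5 ≈ 0.40000)
M = -4
a(r) = 2/5
A(Q, S) = 2 (A(Q, S) = -2 - 1*(-4) = -2 + 4 = 2)
16 + A(6, 4)*(-15) = 16 + 2*(-15) = 16 - 30 = -14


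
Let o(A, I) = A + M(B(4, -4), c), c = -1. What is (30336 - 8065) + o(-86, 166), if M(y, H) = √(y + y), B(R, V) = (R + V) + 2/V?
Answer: 22185 + I ≈ 22185.0 + 1.0*I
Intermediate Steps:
B(R, V) = R + V + 2/V
M(y, H) = √2*√y (M(y, H) = √(2*y) = √2*√y)
o(A, I) = I + A (o(A, I) = A + √2*√(4 - 4 + 2/(-4)) = A + √2*√(4 - 4 + 2*(-¼)) = A + √2*√(4 - 4 - ½) = A + √2*√(-½) = A + √2*(I*√2/2) = A + I = I + A)
(30336 - 8065) + o(-86, 166) = (30336 - 8065) + (I - 86) = 22271 + (-86 + I) = 22185 + I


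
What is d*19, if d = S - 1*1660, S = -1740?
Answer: -64600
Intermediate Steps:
d = -3400 (d = -1740 - 1*1660 = -1740 - 1660 = -3400)
d*19 = -3400*19 = -64600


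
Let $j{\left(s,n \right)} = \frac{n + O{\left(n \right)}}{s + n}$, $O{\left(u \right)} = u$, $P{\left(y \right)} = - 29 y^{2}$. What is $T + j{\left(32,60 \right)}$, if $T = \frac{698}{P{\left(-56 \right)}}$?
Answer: $\frac{1356133}{1045856} \approx 1.2967$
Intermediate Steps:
$T = - \frac{349}{45472}$ ($T = \frac{698}{\left(-29\right) \left(-56\right)^{2}} = \frac{698}{\left(-29\right) 3136} = \frac{698}{-90944} = 698 \left(- \frac{1}{90944}\right) = - \frac{349}{45472} \approx -0.0076751$)
$j{\left(s,n \right)} = \frac{2 n}{n + s}$ ($j{\left(s,n \right)} = \frac{n + n}{s + n} = \frac{2 n}{n + s}$)
$T + j{\left(32,60 \right)} = - \frac{349}{45472} + 2 \cdot 60 \frac{1}{60 + 32} = - \frac{349}{45472} + 2 \cdot 60 \cdot \frac{1}{92} = - \frac{349}{45472} + \frac{30}{23} = \frac{1356133}{1045856}$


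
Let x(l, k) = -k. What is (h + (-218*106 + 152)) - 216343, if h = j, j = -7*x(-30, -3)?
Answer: -239320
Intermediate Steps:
j = -21 (j = -(-7)*(-3) = -7*3 = -21)
h = -21
(h + (-218*106 + 152)) - 216343 = (-21 + (-218*106 + 152)) - 216343 = (-21 + (-23108 + 152)) - 216343 = (-21 - 22956) - 216343 = -22977 - 216343 = -239320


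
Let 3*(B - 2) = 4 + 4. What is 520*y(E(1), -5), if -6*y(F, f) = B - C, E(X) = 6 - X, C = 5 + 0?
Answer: 260/9 ≈ 28.889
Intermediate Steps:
C = 5
B = 14/3 (B = 2 + (4 + 4)/3 = 2 + (⅓)*8 = 2 + 8/3 = 14/3 ≈ 4.6667)
y(F, f) = 1/18 (y(F, f) = -(14/3 - 1*5)/6 = -(14/3 - 5)/6 = -⅙*(-⅓) = 1/18)
520*y(E(1), -5) = 520*(1/18) = 260/9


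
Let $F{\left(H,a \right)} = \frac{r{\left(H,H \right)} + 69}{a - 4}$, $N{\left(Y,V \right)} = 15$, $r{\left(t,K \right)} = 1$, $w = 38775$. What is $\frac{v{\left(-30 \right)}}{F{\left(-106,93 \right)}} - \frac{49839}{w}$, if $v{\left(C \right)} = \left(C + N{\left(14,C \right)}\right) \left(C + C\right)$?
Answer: $\frac{103412959}{90475} \approx 1143.0$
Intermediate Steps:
$F{\left(H,a \right)} = \frac{70}{-4 + a}$ ($F{\left(H,a \right)} = \frac{1 + 69}{a - 4} = \frac{70}{-4 + a}$)
$v{\left(C \right)} = 2 C \left(15 + C\right)$ ($v{\left(C \right)} = \left(C + 15\right) \left(C + C\right) = \left(15 + C\right) 2 C = 2 C \left(15 + C\right)$)
$\frac{v{\left(-30 \right)}}{F{\left(-106,93 \right)}} - \frac{49839}{w} = \frac{2 \left(-30\right) \left(15 - 30\right)}{70 \frac{1}{-4 + 93}} - \frac{49839}{38775} = \frac{2 \left(-30\right) \left(-15\right)}{70 \cdot \frac{1}{89}} - \frac{16613}{12925} = \frac{900}{70 \cdot \frac{1}{89}} - \frac{16613}{12925} = \frac{900}{\frac{70}{89}} - \frac{16613}{12925} = 900 \cdot \frac{89}{70} - \frac{16613}{12925} = \frac{8010}{7} - \frac{16613}{12925} = \frac{103412959}{90475}$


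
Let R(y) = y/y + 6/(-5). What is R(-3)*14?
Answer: -14/5 ≈ -2.8000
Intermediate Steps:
R(y) = -⅕ (R(y) = 1 + 6*(-⅕) = 1 - 6/5 = -⅕)
R(-3)*14 = -⅕*14 = -14/5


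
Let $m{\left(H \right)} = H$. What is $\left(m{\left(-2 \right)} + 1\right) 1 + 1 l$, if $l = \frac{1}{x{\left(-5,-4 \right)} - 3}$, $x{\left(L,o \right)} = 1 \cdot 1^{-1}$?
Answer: $- \frac{3}{2} \approx -1.5$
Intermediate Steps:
$x{\left(L,o \right)} = 1$ ($x{\left(L,o \right)} = 1 \cdot 1 = 1$)
$l = - \frac{1}{2}$ ($l = \frac{1}{1 - 3} = \frac{1}{-2} = - \frac{1}{2} \approx -0.5$)
$\left(m{\left(-2 \right)} + 1\right) 1 + 1 l = \left(-2 + 1\right) 1 + 1 \left(- \frac{1}{2}\right) = \left(-1\right) 1 - \frac{1}{2} = -1 - \frac{1}{2} = - \frac{3}{2}$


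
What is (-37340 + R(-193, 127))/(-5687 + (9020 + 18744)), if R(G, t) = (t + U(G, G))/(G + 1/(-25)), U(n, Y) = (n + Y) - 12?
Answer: -20021785/11838178 ≈ -1.6913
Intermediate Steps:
U(n, Y) = -12 + Y + n (U(n, Y) = (Y + n) - 12 = -12 + Y + n)
R(G, t) = (-12 + t + 2*G)/(-1/25 + G) (R(G, t) = (t + (-12 + G + G))/(G + 1/(-25)) = (t + (-12 + 2*G))/(G - 1/25) = (-12 + t + 2*G)/(-1/25 + G))
(-37340 + R(-193, 127))/(-5687 + (9020 + 18744)) = (-37340 + 25*(-12 + 127 + 2*(-193))/(-1 + 25*(-193)))/(-5687 + (9020 + 18744)) = (-37340 + 25*(-12 + 127 - 386)/(-1 - 4825))/(-5687 + 27764) = (-37340 + 25*(-271)/(-4826))/22077 = (-37340 + 25*(-1/4826)*(-271))*(1/22077) = (-37340 + 6775/4826)*(1/22077) = -180196065/4826*1/22077 = -20021785/11838178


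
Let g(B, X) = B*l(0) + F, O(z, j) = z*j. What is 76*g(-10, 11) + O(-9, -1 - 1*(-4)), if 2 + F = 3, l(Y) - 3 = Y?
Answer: -2231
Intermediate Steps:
O(z, j) = j*z
l(Y) = 3 + Y
F = 1 (F = -2 + 3 = 1)
g(B, X) = 1 + 3*B (g(B, X) = B*(3 + 0) + 1 = B*3 + 1 = 3*B + 1 = 1 + 3*B)
76*g(-10, 11) + O(-9, -1 - 1*(-4)) = 76*(1 + 3*(-10)) + (-1 - 1*(-4))*(-9) = 76*(1 - 30) + (-1 + 4)*(-9) = 76*(-29) + 3*(-9) = -2204 - 27 = -2231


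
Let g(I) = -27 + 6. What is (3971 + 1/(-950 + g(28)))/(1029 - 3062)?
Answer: -3855840/1974043 ≈ -1.9533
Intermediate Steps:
g(I) = -21
(3971 + 1/(-950 + g(28)))/(1029 - 3062) = (3971 + 1/(-950 - 21))/(1029 - 3062) = (3971 + 1/(-971))/(-2033) = (3971 - 1/971)*(-1/2033) = (3855840/971)*(-1/2033) = -3855840/1974043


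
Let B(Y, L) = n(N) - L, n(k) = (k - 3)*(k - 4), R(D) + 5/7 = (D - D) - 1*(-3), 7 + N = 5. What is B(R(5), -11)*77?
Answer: 3157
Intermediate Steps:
N = -2 (N = -7 + 5 = -2)
R(D) = 16/7 (R(D) = -5/7 + ((D - D) - 1*(-3)) = -5/7 + (0 + 3) = -5/7 + 3 = 16/7)
n(k) = (-4 + k)*(-3 + k) (n(k) = (-3 + k)*(-4 + k) = (-4 + k)*(-3 + k))
B(Y, L) = 30 - L (B(Y, L) = (12 + (-2)² - 7*(-2)) - L = (12 + 4 + 14) - L = 30 - L)
B(R(5), -11)*77 = (30 - 1*(-11))*77 = (30 + 11)*77 = 41*77 = 3157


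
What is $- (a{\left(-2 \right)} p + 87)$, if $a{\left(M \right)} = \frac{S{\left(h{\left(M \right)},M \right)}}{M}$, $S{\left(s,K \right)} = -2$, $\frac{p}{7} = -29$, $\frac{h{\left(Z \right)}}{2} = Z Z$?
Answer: $116$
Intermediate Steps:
$h{\left(Z \right)} = 2 Z^{2}$ ($h{\left(Z \right)} = 2 Z Z = 2 Z^{2}$)
$p = -203$ ($p = 7 \left(-29\right) = -203$)
$a{\left(M \right)} = - \frac{2}{M}$
$- (a{\left(-2 \right)} p + 87) = - (- \frac{2}{-2} \left(-203\right) + 87) = - (\left(-2\right) \left(- \frac{1}{2}\right) \left(-203\right) + 87) = - (1 \left(-203\right) + 87) = - (-203 + 87) = \left(-1\right) \left(-116\right) = 116$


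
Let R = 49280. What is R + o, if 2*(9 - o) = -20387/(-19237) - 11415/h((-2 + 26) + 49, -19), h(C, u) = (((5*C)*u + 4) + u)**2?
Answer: 18319443832557571/371678077000 ≈ 49289.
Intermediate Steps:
h(C, u) = (4 + u + 5*C*u)**2 (h(C, u) = ((5*C*u + 4) + u)**2 = ((4 + 5*C*u) + u)**2 = (4 + u + 5*C*u)**2)
o = 3148197997571/371678077000 (o = 9 - (-20387/(-19237) - 11415/(4 - 19 + 5*((-2 + 26) + 49)*(-19))**2)/2 = 9 - (-20387*(-1/19237) - 11415/(4 - 19 + 5*(24 + 49)*(-19))**2)/2 = 9 - (20387/19237 - 11415/(4 - 19 + 5*73*(-19))**2)/2 = 9 - (20387/19237 - 11415/(4 - 19 - 6935)**2)/2 = 9 - (20387/19237 - 11415/((-6950)**2))/2 = 9 - (20387/19237 - 11415/48302500)/2 = 9 - (20387/19237 - 11415*1/48302500)/2 = 9 - (20387/19237 - 2283/9660500)/2 = 9 - 1/2*196904695429/185839038500 = 9 - 196904695429/371678077000 = 3148197997571/371678077000 ≈ 8.4702)
R + o = 49280 + 3148197997571/371678077000 = 18319443832557571/371678077000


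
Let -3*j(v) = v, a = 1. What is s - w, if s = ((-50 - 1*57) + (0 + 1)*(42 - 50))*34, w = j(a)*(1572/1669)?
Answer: -6525266/1669 ≈ -3909.7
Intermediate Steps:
j(v) = -v/3
w = -524/1669 (w = (-1/3*1)*(1572/1669) = -524/1669 ≈ -0.31396)
s = -3910 (s = ((-50 - 57) + 1*(-8))*34 = (-107 - 8)*34 = -115*34 = -3910)
s - w = -3910 - 1*(-524/1669) = -3910 + 524/1669 = -6525266/1669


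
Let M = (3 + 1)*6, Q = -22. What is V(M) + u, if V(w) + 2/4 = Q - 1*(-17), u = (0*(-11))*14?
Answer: -11/2 ≈ -5.5000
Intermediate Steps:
M = 24 (M = 4*6 = 24)
u = 0 (u = 0*14 = 0)
V(w) = -11/2 (V(w) = -½ + (-22 - 1*(-17)) = -½ + (-22 + 17) = -½ - 5 = -11/2)
V(M) + u = -11/2 + 0 = -11/2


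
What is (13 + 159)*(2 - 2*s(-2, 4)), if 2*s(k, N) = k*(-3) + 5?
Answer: -1548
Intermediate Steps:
s(k, N) = 5/2 - 3*k/2 (s(k, N) = (k*(-3) + 5)/2 = (-3*k + 5)/2 = (5 - 3*k)/2 = 5/2 - 3*k/2)
(13 + 159)*(2 - 2*s(-2, 4)) = (13 + 159)*(2 - 2*(5/2 - 3/2*(-2))) = 172*(2 - 2*(5/2 + 3)) = 172*(2 - 2*11/2) = 172*(2 - 11) = 172*(-9) = -1548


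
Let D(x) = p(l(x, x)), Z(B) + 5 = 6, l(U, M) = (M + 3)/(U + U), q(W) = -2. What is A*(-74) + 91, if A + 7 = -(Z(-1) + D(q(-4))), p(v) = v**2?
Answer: 5501/8 ≈ 687.63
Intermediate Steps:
l(U, M) = (3 + M)/(2*U) (l(U, M) = (3 + M)/((2*U)) = (3 + M)*(1/(2*U)) = (3 + M)/(2*U))
Z(B) = 1 (Z(B) = -5 + 6 = 1)
D(x) = (3 + x)**2/(4*x**2) (D(x) = ((3 + x)/(2*x))**2 = (3 + x)**2/(4*x**2))
A = -129/16 (A = -7 - (1 + (1/4)*(3 - 2)**2/(-2)**2) = -7 - (1 + (1/4)*(1/4)*1**2) = -7 - (1 + (1/4)*(1/4)*1) = -7 - (1 + 1/16) = -7 - 1*17/16 = -7 - 17/16 = -129/16 ≈ -8.0625)
A*(-74) + 91 = -129/16*(-74) + 91 = 4773/8 + 91 = 5501/8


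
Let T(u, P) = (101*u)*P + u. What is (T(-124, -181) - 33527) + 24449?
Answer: 2257642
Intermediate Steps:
T(u, P) = u + 101*P*u (T(u, P) = 101*P*u + u = u + 101*P*u)
(T(-124, -181) - 33527) + 24449 = (-124*(1 + 101*(-181)) - 33527) + 24449 = (-124*(1 - 18281) - 33527) + 24449 = (-124*(-18280) - 33527) + 24449 = (2266720 - 33527) + 24449 = 2233193 + 24449 = 2257642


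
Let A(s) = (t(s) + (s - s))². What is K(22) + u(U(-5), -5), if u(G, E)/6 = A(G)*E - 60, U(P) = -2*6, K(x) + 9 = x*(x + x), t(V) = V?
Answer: -3721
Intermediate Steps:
A(s) = s² (A(s) = (s + (s - s))² = (s + 0)² = s²)
K(x) = -9 + 2*x² (K(x) = -9 + x*(x + x) = -9 + x*(2*x) = -9 + 2*x²)
U(P) = -12
u(G, E) = -360 + 6*E*G² (u(G, E) = 6*(G²*E - 60) = 6*(E*G² - 60) = 6*(-60 + E*G²) = -360 + 6*E*G²)
K(22) + u(U(-5), -5) = (-9 + 2*22²) + (-360 + 6*(-5)*(-12)²) = (-9 + 2*484) + (-360 + 6*(-5)*144) = (-9 + 968) + (-360 - 4320) = 959 - 4680 = -3721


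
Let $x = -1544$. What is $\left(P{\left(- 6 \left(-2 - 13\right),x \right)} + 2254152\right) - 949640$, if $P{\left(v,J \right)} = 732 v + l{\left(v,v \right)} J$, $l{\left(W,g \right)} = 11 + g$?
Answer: $1214448$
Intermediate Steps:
$P{\left(v,J \right)} = 732 v + J \left(11 + v\right)$ ($P{\left(v,J \right)} = 732 v + \left(11 + v\right) J = 732 v + J \left(11 + v\right)$)
$\left(P{\left(- 6 \left(-2 - 13\right),x \right)} + 2254152\right) - 949640 = \left(\left(732 \left(- 6 \left(-2 - 13\right)\right) - 1544 \left(11 - 6 \left(-2 - 13\right)\right)\right) + 2254152\right) - 949640 = \left(\left(732 \left(\left(-6\right) \left(-15\right)\right) - 1544 \left(11 - -90\right)\right) + 2254152\right) - 949640 = \left(\left(732 \cdot 90 - 1544 \left(11 + 90\right)\right) + 2254152\right) - 949640 = \left(\left(65880 - 155944\right) + 2254152\right) - 949640 = \left(-90064 + 2254152\right) - 949640 = 2164088 - 949640 = 1214448$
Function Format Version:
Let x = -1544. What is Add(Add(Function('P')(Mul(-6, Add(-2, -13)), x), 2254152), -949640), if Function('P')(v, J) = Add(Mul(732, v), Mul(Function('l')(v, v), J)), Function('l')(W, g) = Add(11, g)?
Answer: 1214448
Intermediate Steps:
Function('P')(v, J) = Add(Mul(732, v), Mul(J, Add(11, v))) (Function('P')(v, J) = Add(Mul(732, v), Mul(Add(11, v), J)) = Add(Mul(732, v), Mul(J, Add(11, v))))
Add(Add(Function('P')(Mul(-6, Add(-2, -13)), x), 2254152), -949640) = Add(Add(Add(Mul(732, Mul(-6, Add(-2, -13))), Mul(-1544, Add(11, Mul(-6, Add(-2, -13))))), 2254152), -949640) = Add(Add(Add(Mul(732, Mul(-6, -15)), Mul(-1544, Add(11, Mul(-6, -15)))), 2254152), -949640) = Add(Add(Add(Mul(732, 90), Mul(-1544, Add(11, 90))), 2254152), -949640) = Add(Add(Add(65880, Mul(-1544, 101)), 2254152), -949640) = Add(Add(Add(65880, -155944), 2254152), -949640) = Add(Add(-90064, 2254152), -949640) = Add(2164088, -949640) = 1214448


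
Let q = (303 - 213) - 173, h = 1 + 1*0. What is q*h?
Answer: -83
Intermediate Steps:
h = 1 (h = 1 + 0 = 1)
q = -83 (q = 90 - 173 = -83)
q*h = -83*1 = -83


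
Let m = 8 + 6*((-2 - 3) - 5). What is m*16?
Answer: -832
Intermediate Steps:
m = -52 (m = 8 + 6*(-5 - 5) = 8 + 6*(-10) = 8 - 60 = -52)
m*16 = -52*16 = -832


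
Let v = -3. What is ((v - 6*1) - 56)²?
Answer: 4225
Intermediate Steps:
((v - 6*1) - 56)² = ((-3 - 6*1) - 56)² = ((-3 - 6) - 56)² = (-9 - 56)² = (-65)² = 4225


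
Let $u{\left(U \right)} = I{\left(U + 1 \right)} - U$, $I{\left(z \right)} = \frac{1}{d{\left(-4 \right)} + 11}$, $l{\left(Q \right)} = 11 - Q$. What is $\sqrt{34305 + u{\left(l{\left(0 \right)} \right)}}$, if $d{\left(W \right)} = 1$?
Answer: $\frac{\sqrt{1234587}}{6} \approx 185.19$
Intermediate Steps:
$I{\left(z \right)} = \frac{1}{12}$ ($I{\left(z \right)} = \frac{1}{1 + 11} = \frac{1}{12}$)
$u{\left(U \right)} = \frac{1}{12} - U$
$\sqrt{34305 + u{\left(l{\left(0 \right)} \right)}} = \sqrt{34305 + \left(\frac{1}{12} - \left(11 - 0\right)\right)} = \sqrt{34305 + \left(\frac{1}{12} - \left(11 + 0\right)\right)} = \sqrt{34305 + \left(\frac{1}{12} - 11\right)} = \sqrt{34305 - \frac{131}{12}} = \sqrt{\frac{411529}{12}} = \frac{\sqrt{1234587}}{6}$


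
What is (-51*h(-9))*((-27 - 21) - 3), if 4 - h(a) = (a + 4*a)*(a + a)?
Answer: -2096406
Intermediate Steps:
h(a) = 4 - 10*a² (h(a) = 4 - (a + 4*a)*(a + a) = 4 - 5*a*2*a = 4 - 10*a²)
(-51*h(-9))*((-27 - 21) - 3) = (-51*(4 - 10*(-9)²))*((-27 - 21) - 3) = (-51*(4 - 10*81))*(-48 - 3) = -51*(4 - 810)*(-51) = -51*(-806)*(-51) = 41106*(-51) = -2096406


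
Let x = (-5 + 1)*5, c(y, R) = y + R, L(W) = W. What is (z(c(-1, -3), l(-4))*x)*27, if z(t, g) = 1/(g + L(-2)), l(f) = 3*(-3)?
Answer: 540/11 ≈ 49.091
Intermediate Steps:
l(f) = -9
c(y, R) = R + y
z(t, g) = 1/(-2 + g) (z(t, g) = 1/(g - 2) = 1/(-2 + g))
x = -20 (x = -4*5 = -20)
(z(c(-1, -3), l(-4))*x)*27 = (-20/(-2 - 9))*27 = (-20/(-11))*27 = -1/11*(-20)*27 = (20/11)*27 = 540/11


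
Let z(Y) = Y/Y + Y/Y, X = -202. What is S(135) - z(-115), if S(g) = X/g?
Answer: -472/135 ≈ -3.4963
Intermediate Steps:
S(g) = -202/g
z(Y) = 2 (z(Y) = 1 + 1 = 2)
S(135) - z(-115) = -202/135 - 1*2 = -202*1/135 - 2 = -202/135 - 2 = -472/135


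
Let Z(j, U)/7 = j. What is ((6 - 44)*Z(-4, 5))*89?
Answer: 94696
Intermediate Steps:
Z(j, U) = 7*j
((6 - 44)*Z(-4, 5))*89 = ((6 - 44)*(7*(-4)))*89 = -38*(-28)*89 = 1064*89 = 94696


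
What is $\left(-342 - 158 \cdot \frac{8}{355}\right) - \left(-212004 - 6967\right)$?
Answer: $\frac{77612031}{355} \approx 2.1863 \cdot 10^{5}$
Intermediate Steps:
$\left(-342 - 158 \cdot \frac{8}{355}\right) - \left(-212004 - 6967\right) = \left(-342 - 158 \cdot 8 \cdot \frac{1}{355}\right) - -218971 = \left(-342 - \frac{1264}{355}\right) + 218971 = - \frac{122674}{355} + 218971 = \frac{77612031}{355}$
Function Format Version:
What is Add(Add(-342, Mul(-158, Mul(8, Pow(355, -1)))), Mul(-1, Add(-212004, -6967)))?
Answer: Rational(77612031, 355) ≈ 2.1863e+5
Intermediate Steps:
Add(Add(-342, Mul(-158, Mul(8, Pow(355, -1)))), Mul(-1, Add(-212004, -6967))) = Add(Add(-342, Mul(-158, Mul(8, Rational(1, 355)))), Mul(-1, -218971)) = Add(Add(-342, Mul(-158, Rational(8, 355))), 218971) = Add(Add(-342, Rational(-1264, 355)), 218971) = Add(Rational(-122674, 355), 218971) = Rational(77612031, 355)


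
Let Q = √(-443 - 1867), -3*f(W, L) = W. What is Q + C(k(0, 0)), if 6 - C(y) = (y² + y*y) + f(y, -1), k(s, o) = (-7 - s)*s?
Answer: 6 + I*√2310 ≈ 6.0 + 48.062*I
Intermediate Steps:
f(W, L) = -W/3
k(s, o) = s*(-7 - s)
C(y) = 6 - 2*y² + y/3 (C(y) = 6 - ((y² + y*y) - y/3) = 6 - ((y² + y²) - y/3) = 6 - (2*y² - y/3) = 6 + (-2*y² + y/3) = 6 - 2*y² + y/3)
Q = I*√2310 (Q = √(-2310) = I*√2310 ≈ 48.062*I)
Q + C(k(0, 0)) = I*√2310 + (6 - 2*(-1*0*(7 + 0))² + (-1*0*(7 + 0))/3) = I*√2310 + (6 - 2*(-1*0*7)² + (-1*0*7)/3) = I*√2310 + (6 - 2*0² + (⅓)*0) = I*√2310 + (6 - 2*0 + 0) = I*√2310 + (6 + 0 + 0) = I*√2310 + 6 = 6 + I*√2310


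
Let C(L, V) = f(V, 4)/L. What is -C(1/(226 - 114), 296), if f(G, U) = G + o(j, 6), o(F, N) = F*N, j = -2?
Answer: -31808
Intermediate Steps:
f(G, U) = -12 + G (f(G, U) = G - 2*6 = G - 12 = -12 + G)
C(L, V) = (-12 + V)/L
-C(1/(226 - 114), 296) = -(-12 + 296)/(1/(226 - 114)) = -284/(1/112) = -284/1/112 = -112*284 = -1*31808 = -31808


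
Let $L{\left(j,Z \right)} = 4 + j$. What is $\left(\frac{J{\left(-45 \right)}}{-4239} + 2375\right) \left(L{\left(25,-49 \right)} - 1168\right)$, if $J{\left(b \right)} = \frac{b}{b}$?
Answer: $- \frac{11467023736}{4239} \approx -2.7051 \cdot 10^{6}$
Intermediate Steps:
$J{\left(b \right)} = 1$
$\left(\frac{J{\left(-45 \right)}}{-4239} + 2375\right) \left(L{\left(25,-49 \right)} - 1168\right) = \left(1 \frac{1}{-4239} + 2375\right) \left(\left(4 + 25\right) - 1168\right) = \left(1 \left(- \frac{1}{4239}\right) + 2375\right) \left(29 - 1168\right) = \left(- \frac{1}{4239} + 2375\right) \left(-1139\right) = \frac{10067624}{4239} \left(-1139\right) = - \frac{11467023736}{4239}$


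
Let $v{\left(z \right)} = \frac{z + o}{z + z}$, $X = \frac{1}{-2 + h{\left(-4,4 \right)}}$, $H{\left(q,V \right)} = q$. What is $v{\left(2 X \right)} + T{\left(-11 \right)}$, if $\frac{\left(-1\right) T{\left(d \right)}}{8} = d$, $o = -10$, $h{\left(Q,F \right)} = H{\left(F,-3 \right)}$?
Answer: $\frac{167}{2} \approx 83.5$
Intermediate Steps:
$h{\left(Q,F \right)} = F$
$X = \frac{1}{2}$ ($X = \frac{1}{-2 + 4} = \frac{1}{2} \approx 0.5$)
$T{\left(d \right)} = - 8 d$
$v{\left(z \right)} = \frac{-10 + z}{2 z}$ ($v{\left(z \right)} = \frac{z - 10}{z + z} = \frac{-10 + z}{2 z}$)
$v{\left(2 X \right)} + T{\left(-11 \right)} = \frac{-10 + 2 \cdot \frac{1}{2}}{2 \cdot 2 \cdot \frac{1}{2}} - -88 = \frac{-10 + 1}{2 \cdot 1} + 88 = \frac{1}{2} \cdot 1 \left(-9\right) + 88 = - \frac{9}{2} + 88 = \frac{167}{2}$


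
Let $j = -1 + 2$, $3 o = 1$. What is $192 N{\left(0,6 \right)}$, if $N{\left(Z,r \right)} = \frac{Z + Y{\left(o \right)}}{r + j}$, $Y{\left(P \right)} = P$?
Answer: $\frac{64}{7} \approx 9.1429$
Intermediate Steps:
$o = \frac{1}{3}$ ($o = \frac{1}{3} \cdot 1 = \frac{1}{3} \approx 0.33333$)
$j = 1$
$N{\left(Z,r \right)} = \frac{\frac{1}{3} + Z}{1 + r}$ ($N{\left(Z,r \right)} = \frac{Z + \frac{1}{3}}{r + 1} = \frac{\frac{1}{3} + Z}{1 + r}$)
$192 N{\left(0,6 \right)} = 192 \frac{\frac{1}{3} + 0}{1 + 6} = 192 \cdot \frac{1}{7} \cdot \frac{1}{3} = 192 \cdot \frac{1}{21} = \frac{64}{7}$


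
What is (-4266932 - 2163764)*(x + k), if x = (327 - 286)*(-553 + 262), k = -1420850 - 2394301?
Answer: 24610800909072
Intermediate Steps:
k = -3815151
x = -11931 (x = 41*(-291) = -11931)
(-4266932 - 2163764)*(x + k) = (-4266932 - 2163764)*(-11931 - 3815151) = -6430696*(-3827082) = 24610800909072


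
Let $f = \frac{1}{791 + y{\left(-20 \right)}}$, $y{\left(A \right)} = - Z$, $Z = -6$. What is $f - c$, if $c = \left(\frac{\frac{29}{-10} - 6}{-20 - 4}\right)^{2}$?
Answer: $- \frac{6255437}{45907200} \approx -0.13626$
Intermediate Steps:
$y{\left(A \right)} = 6$ ($y{\left(A \right)} = \left(-1\right) \left(-6\right) = 6$)
$f = \frac{1}{797}$ ($f = \frac{1}{791 + 6} = \frac{1}{797} \approx 0.0012547$)
$c = \frac{7921}{57600}$ ($c = \left(\frac{29 \left(- \frac{1}{10}\right) - 6}{-24}\right)^{2} = \left(\left(- \frac{29}{10} - 6\right) \left(- \frac{1}{24}\right)\right)^{2} = \left(\left(- \frac{89}{10}\right) \left(- \frac{1}{24}\right)\right)^{2} = \left(\frac{89}{240}\right)^{2} = \frac{7921}{57600} \approx 0.13752$)
$f - c = \frac{1}{797} - \frac{7921}{57600} = - \frac{6255437}{45907200}$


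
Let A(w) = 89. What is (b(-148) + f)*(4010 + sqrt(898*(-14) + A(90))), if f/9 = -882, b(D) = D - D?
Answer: -31831380 - 23814*I*sqrt(1387) ≈ -3.1831e+7 - 8.8689e+5*I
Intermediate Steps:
b(D) = 0
f = -7938 (f = 9*(-882) = -7938)
(b(-148) + f)*(4010 + sqrt(898*(-14) + A(90))) = (0 - 7938)*(4010 + sqrt(898*(-14) + 89)) = -7938*(4010 + sqrt(-12572 + 89)) = -7938*(4010 + sqrt(-12483)) = -7938*(4010 + 3*I*sqrt(1387)) = -31831380 - 23814*I*sqrt(1387)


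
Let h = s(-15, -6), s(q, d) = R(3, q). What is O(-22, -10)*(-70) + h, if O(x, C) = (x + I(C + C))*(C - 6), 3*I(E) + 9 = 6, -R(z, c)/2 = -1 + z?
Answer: -25764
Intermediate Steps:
R(z, c) = 2 - 2*z (R(z, c) = -2*(-1 + z) = 2 - 2*z)
s(q, d) = -4 (s(q, d) = 2 - 2*3 = 2 - 6 = -4)
I(E) = -1 (I(E) = -3 + (⅓)*6 = -3 + 2 = -1)
h = -4
O(x, C) = (-1 + x)*(-6 + C) (O(x, C) = (x - 1)*(C - 6) = (-1 + x)*(-6 + C))
O(-22, -10)*(-70) + h = (6 - 1*(-10) - 6*(-22) - 10*(-22))*(-70) - 4 = (6 + 10 + 132 + 220)*(-70) - 4 = 368*(-70) - 4 = -25760 - 4 = -25764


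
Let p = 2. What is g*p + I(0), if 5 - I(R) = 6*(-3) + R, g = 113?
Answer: 249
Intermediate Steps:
I(R) = 23 - R (I(R) = 5 - (6*(-3) + R) = 5 - (-18 + R) = 5 + (18 - R) = 23 - R)
g*p + I(0) = 113*2 + (23 - 1*0) = 226 + (23 + 0) = 226 + 23 = 249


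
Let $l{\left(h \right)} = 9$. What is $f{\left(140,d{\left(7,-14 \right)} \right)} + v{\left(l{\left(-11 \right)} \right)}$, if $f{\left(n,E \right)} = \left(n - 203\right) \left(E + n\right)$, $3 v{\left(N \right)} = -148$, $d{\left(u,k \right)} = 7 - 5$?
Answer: $- \frac{26986}{3} \approx -8995.3$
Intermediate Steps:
$d{\left(u,k \right)} = 2$
$v{\left(N \right)} = - \frac{148}{3}$ ($v{\left(N \right)} = \frac{1}{3} \left(-148\right) = - \frac{148}{3}$)
$f{\left(n,E \right)} = \left(-203 + n\right) \left(E + n\right)$
$f{\left(140,d{\left(7,-14 \right)} \right)} + v{\left(l{\left(-11 \right)} \right)} = \left(140^{2} - 406 - 28420 + 2 \cdot 140\right) - \frac{148}{3} = \left(19600 - 406 - 28420 + 280\right) - \frac{148}{3} = -8946 - \frac{148}{3} = - \frac{26986}{3}$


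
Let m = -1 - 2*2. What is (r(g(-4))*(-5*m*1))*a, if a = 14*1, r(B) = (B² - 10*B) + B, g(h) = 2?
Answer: -4900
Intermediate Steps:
r(B) = B² - 9*B
m = -5 (m = -1 - 4 = -5)
a = 14
(r(g(-4))*(-5*m*1))*a = ((2*(-9 + 2))*(-5*(-5)*1))*14 = ((2*(-7))*(25*1))*14 = -14*25*14 = -350*14 = -4900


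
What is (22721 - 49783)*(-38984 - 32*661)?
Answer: 1627400432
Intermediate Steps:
(22721 - 49783)*(-38984 - 32*661) = -27062*(-38984 - 21152) = -27062*(-60136) = 1627400432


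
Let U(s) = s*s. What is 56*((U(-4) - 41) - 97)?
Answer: -6832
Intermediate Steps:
U(s) = s²
56*((U(-4) - 41) - 97) = 56*(((-4)² - 41) - 97) = 56*((16 - 41) - 97) = 56*(-25 - 97) = 56*(-122) = -6832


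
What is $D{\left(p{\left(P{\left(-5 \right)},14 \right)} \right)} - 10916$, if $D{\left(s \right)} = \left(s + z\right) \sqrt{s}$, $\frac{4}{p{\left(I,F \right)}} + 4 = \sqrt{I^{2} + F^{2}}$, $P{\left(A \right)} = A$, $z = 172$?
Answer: $\frac{4 \left(-342 - 2729 \left(-4 + \sqrt{221}\right)^{\frac{3}{2}} + 86 \sqrt{221}\right)}{\left(-4 + \sqrt{221}\right)^{\frac{3}{2}}} \approx -10811.0$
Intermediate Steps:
$p{\left(I,F \right)} = \frac{4}{-4 + \sqrt{F^{2} + I^{2}}}$ ($p{\left(I,F \right)} = \frac{4}{-4 + \sqrt{I^{2} + F^{2}}} = \frac{4}{-4 + \sqrt{F^{2} + I^{2}}}$)
$D{\left(s \right)} = \sqrt{s} \left(172 + s\right)$ ($D{\left(s \right)} = \left(s + 172\right) \sqrt{s} = \left(172 + s\right) \sqrt{s} = \sqrt{s} \left(172 + s\right)$)
$D{\left(p{\left(P{\left(-5 \right)},14 \right)} \right)} - 10916 = \sqrt{\frac{4}{-4 + \sqrt{14^{2} + \left(-5\right)^{2}}}} \left(172 + \frac{4}{-4 + \sqrt{14^{2} + \left(-5\right)^{2}}}\right) - 10916 = \sqrt{\frac{4}{-4 + \sqrt{196 + 25}}} \left(172 + \frac{4}{-4 + \sqrt{196 + 25}}\right) - 10916 = \sqrt{\frac{4}{-4 + \sqrt{221}}} \left(172 + \frac{4}{-4 + \sqrt{221}}\right) - 10916 = \frac{2}{\sqrt{-4 + \sqrt{221}}} \left(172 + \frac{4}{-4 + \sqrt{221}}\right) - 10916 = \frac{2 \left(172 + \frac{4}{-4 + \sqrt{221}}\right)}{\sqrt{-4 + \sqrt{221}}} - 10916 = -10916 + \frac{2 \left(172 + \frac{4}{-4 + \sqrt{221}}\right)}{\sqrt{-4 + \sqrt{221}}}$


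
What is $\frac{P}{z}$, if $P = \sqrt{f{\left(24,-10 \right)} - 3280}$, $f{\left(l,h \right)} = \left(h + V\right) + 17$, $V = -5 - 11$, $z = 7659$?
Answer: $\frac{i \sqrt{3289}}{7659} \approx 0.0074879 i$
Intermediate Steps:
$V = -16$
$f{\left(l,h \right)} = 1 + h$ ($f{\left(l,h \right)} = \left(h - 16\right) + 17 = \left(-16 + h\right) + 17 = 1 + h$)
$P = i \sqrt{3289}$ ($P = \sqrt{\left(1 - 10\right) - 3280} = \sqrt{-9 - 3280} = \sqrt{-3289} = i \sqrt{3289} \approx 57.35 i$)
$\frac{P}{z} = \frac{i \sqrt{3289}}{7659}$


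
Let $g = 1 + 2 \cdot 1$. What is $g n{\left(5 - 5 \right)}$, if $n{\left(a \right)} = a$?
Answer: $0$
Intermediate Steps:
$g = 3$ ($g = 1 + 2 = 3$)
$g n{\left(5 - 5 \right)} = 3 \left(5 - 5\right) = 3 \cdot 0 = 0$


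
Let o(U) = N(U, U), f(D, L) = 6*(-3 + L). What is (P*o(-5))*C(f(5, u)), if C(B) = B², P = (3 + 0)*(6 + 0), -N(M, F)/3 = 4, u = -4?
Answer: -381024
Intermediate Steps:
N(M, F) = -12 (N(M, F) = -3*4 = -12)
f(D, L) = -18 + 6*L
o(U) = -12
P = 18 (P = 3*6 = 18)
(P*o(-5))*C(f(5, u)) = (18*(-12))*(-18 + 6*(-4))² = -216*(-18 - 24)² = -216*(-42)² = -216*1764 = -381024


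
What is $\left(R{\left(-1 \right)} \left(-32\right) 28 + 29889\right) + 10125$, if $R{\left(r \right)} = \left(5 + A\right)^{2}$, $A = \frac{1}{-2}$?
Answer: $21870$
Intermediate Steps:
$A = - \frac{1}{2} \approx -0.5$
$R{\left(r \right)} = \frac{81}{4}$ ($R{\left(r \right)} = \left(5 - \frac{1}{2}\right)^{2} = \left(\frac{9}{2}\right)^{2} = \frac{81}{4}$)
$\left(R{\left(-1 \right)} \left(-32\right) 28 + 29889\right) + 10125 = \left(\frac{81}{4} \left(-32\right) 28 + 29889\right) + 10125 = \left(\left(-648\right) 28 + 29889\right) + 10125 = \left(-18144 + 29889\right) + 10125 = 11745 + 10125 = 21870$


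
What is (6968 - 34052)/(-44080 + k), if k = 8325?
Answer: 27084/35755 ≈ 0.75749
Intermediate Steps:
(6968 - 34052)/(-44080 + k) = (6968 - 34052)/(-44080 + 8325) = -27084/(-35755) = -27084*(-1/35755) = 27084/35755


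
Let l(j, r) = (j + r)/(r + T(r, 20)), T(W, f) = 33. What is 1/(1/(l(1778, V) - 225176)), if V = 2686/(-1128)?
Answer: -3887562895/17269 ≈ -2.2512e+5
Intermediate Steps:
V = -1343/564 (V = 2686*(-1/1128) = -1343/564 ≈ -2.3812)
l(j, r) = (j + r)/(33 + r) (l(j, r) = (j + r)/(r + 33) = (j + r)/(33 + r))
1/(1/(l(1778, V) - 225176)) = 1/(1/((1778 - 1343/564)/(33 - 1343/564) - 225176)) = 1/(1/((1001449/564)/(17269/564) - 225176)) = 1/(1/((564/17269)*(1001449/564) - 225176)) = 1/(1/(1001449/17269 - 225176)) = 1/(1/(-3887562895/17269)) = 1/(-17269/3887562895) = -3887562895/17269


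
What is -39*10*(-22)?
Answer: 8580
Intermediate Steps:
-39*10*(-22) = -390*(-22) = 8580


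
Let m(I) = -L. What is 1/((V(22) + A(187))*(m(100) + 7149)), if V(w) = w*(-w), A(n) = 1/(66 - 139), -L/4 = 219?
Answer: -73/283547325 ≈ -2.5745e-7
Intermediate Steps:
L = -876 (L = -4*219 = -876)
A(n) = -1/73 (A(n) = 1/(-73) = -1/73)
m(I) = 876 (m(I) = -1*(-876) = 876)
V(w) = -w**2
1/((V(22) + A(187))*(m(100) + 7149)) = 1/((-1*22**2 - 1/73)*(876 + 7149)) = 1/((-1*484 - 1/73)*8025) = 1/((-484 - 1/73)*8025) = 1/(-35333/73*8025) = 1/(-283547325/73) = -73/283547325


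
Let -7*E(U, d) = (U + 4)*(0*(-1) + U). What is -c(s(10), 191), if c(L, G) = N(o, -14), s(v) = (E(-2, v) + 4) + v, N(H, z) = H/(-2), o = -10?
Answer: -5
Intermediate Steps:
E(U, d) = -U*(4 + U)/7 (E(U, d) = -(U + 4)*(0*(-1) + U)/7 = -(4 + U)*(0 + U)/7 = -(4 + U)*U/7 = -U*(4 + U)/7)
N(H, z) = -H/2 (N(H, z) = H*(-½) = -H/2)
s(v) = 32/7 + v (s(v) = (-⅐*(-2)*(4 - 2) + 4) + v = (-⅐*(-2)*2 + 4) + v = (4/7 + 4) + v = 32/7 + v)
c(L, G) = 5 (c(L, G) = -½*(-10) = 5)
-c(s(10), 191) = -1*5 = -5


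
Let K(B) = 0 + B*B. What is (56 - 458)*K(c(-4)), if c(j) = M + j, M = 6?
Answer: -1608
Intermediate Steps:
c(j) = 6 + j
K(B) = B**2 (K(B) = 0 + B**2 = B**2)
(56 - 458)*K(c(-4)) = (56 - 458)*(6 - 4)**2 = -402*2**2 = -402*4 = -1608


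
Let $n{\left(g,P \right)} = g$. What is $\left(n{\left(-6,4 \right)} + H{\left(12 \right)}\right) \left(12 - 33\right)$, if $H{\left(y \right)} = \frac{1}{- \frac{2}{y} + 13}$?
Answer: $\frac{1368}{11} \approx 124.36$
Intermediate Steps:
$H{\left(y \right)} = \frac{1}{13 - \frac{2}{y}}$
$\left(n{\left(-6,4 \right)} + H{\left(12 \right)}\right) \left(12 - 33\right) = \left(-6 + \frac{12}{-2 + 13 \cdot 12}\right) \left(12 - 33\right) = \left(-6 + \frac{12}{-2 + 156}\right) \left(-21\right) = \left(-6 + \frac{12}{154}\right) \left(-21\right) = \left(-6 + 12 \cdot \frac{1}{154}\right) \left(-21\right) = \left(-6 + \frac{6}{77}\right) \left(-21\right) = \left(- \frac{456}{77}\right) \left(-21\right) = \frac{1368}{11}$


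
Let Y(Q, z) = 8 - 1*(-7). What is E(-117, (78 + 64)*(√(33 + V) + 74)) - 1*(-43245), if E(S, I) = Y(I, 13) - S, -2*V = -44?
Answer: 43377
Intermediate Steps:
V = 22 (V = -½*(-44) = 22)
Y(Q, z) = 15 (Y(Q, z) = 8 + 7 = 15)
E(S, I) = 15 - S
E(-117, (78 + 64)*(√(33 + V) + 74)) - 1*(-43245) = (15 - 1*(-117)) - 1*(-43245) = (15 + 117) + 43245 = 132 + 43245 = 43377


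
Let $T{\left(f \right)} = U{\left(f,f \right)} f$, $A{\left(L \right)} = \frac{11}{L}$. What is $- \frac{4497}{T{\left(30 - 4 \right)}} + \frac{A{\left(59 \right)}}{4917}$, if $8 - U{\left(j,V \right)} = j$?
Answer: $\frac{4392587}{457132} \approx 9.609$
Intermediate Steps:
$U{\left(j,V \right)} = 8 - j$
$T{\left(f \right)} = f \left(8 - f\right)$ ($T{\left(f \right)} = \left(8 - f\right) f = f \left(8 - f\right)$)
$- \frac{4497}{T{\left(30 - 4 \right)}} + \frac{A{\left(59 \right)}}{4917} = - \frac{4497}{\left(30 - 4\right) \left(8 - \left(30 - 4\right)\right)} + \frac{11 \cdot \frac{1}{59}}{4917} = - \frac{4497}{\left(30 - 4\right) \left(8 - \left(30 - 4\right)\right)} + 11 \cdot \frac{1}{59} \cdot \frac{1}{4917} = - \frac{4497}{26 \left(8 - 26\right)} + \frac{11}{59} \cdot \frac{1}{4917} = - \frac{4497}{26 \left(8 - 26\right)} + \frac{1}{26373} = - \frac{4497}{26 \left(-18\right)} + \frac{1}{26373} = - \frac{4497}{-468} + \frac{1}{26373} = \left(-4497\right) \left(- \frac{1}{468}\right) + \frac{1}{26373} = \frac{1499}{156} + \frac{1}{26373} = \frac{4392587}{457132}$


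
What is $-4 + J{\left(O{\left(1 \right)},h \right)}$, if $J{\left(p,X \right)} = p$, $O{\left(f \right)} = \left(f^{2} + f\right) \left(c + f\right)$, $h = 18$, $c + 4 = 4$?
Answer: $-2$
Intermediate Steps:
$c = 0$ ($c = -4 + 4 = 0$)
$O{\left(f \right)} = f \left(f + f^{2}\right)$ ($O{\left(f \right)} = \left(f^{2} + f\right) \left(0 + f\right) = \left(f + f^{2}\right) f = f \left(f + f^{2}\right)$)
$-4 + J{\left(O{\left(1 \right)},h \right)} = -4 + 1^{2} \left(1 + 1\right) = -4 + 1 \cdot 2 = -4 + 2 = -2$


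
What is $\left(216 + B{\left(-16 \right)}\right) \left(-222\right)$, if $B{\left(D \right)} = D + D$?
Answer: $-40848$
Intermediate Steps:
$B{\left(D \right)} = 2 D$
$\left(216 + B{\left(-16 \right)}\right) \left(-222\right) = \left(216 + 2 \left(-16\right)\right) \left(-222\right) = \left(216 - 32\right) \left(-222\right) = 184 \left(-222\right) = -40848$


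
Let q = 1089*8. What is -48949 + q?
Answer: -40237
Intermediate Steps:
q = 8712
-48949 + q = -48949 + 8712 = -40237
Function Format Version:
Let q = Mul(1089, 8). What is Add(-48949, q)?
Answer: -40237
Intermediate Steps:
q = 8712
Add(-48949, q) = Add(-48949, 8712) = -40237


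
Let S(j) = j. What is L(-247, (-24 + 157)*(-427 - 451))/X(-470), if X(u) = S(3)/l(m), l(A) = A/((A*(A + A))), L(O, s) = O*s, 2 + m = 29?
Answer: 14421589/81 ≈ 1.7804e+5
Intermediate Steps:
m = 27 (m = -2 + 29 = 27)
l(A) = 1/(2*A) (l(A) = A/((A*(2*A))) = A/((2*A²)) = A*(1/(2*A²)) = 1/(2*A))
X(u) = 162 (X(u) = 3/(((½)/27)) = 3/(((½)*(1/27))) = 3/(1/54) = 3*54 = 162)
L(-247, (-24 + 157)*(-427 - 451))/X(-470) = -247*(-24 + 157)*(-427 - 451)/162 = -32851*(-878)*(1/162) = -247*(-116774)*(1/162) = 28843178*(1/162) = 14421589/81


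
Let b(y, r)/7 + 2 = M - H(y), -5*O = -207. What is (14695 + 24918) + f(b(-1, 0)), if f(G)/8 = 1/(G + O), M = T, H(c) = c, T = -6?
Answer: 752627/19 ≈ 39612.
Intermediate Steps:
O = 207/5 (O = -⅕*(-207) = 207/5 ≈ 41.400)
M = -6
b(y, r) = -56 - 7*y (b(y, r) = -14 + 7*(-6 - y) = -14 + (-42 - 7*y) = -56 - 7*y)
f(G) = 8/(207/5 + G) (f(G) = 8/(G + 207/5) = 8/(207/5 + G))
(14695 + 24918) + f(b(-1, 0)) = (14695 + 24918) + 40/(207 + 5*(-56 - 7*(-1))) = 39613 + 40/(207 + 5*(-56 + 7)) = 39613 + 40/(207 + 5*(-49)) = 39613 + 40/(207 - 245) = 39613 + 40/(-38) = 39613 + 40*(-1/38) = 39613 - 20/19 = 752627/19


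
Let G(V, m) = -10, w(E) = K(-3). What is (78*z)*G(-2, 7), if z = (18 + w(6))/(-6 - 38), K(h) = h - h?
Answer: 3510/11 ≈ 319.09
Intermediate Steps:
K(h) = 0
w(E) = 0
z = -9/22 (z = (18 + 0)/(-6 - 38) = 18/(-44) = 18*(-1/44) = -9/22 ≈ -0.40909)
(78*z)*G(-2, 7) = (78*(-9/22))*(-10) = -351/11*(-10) = 3510/11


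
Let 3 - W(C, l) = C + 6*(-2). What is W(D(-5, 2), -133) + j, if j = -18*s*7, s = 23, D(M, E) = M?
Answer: -2878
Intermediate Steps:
W(C, l) = 15 - C (W(C, l) = 3 - (C + 6*(-2)) = 3 - (C - 12) = 3 - (-12 + C) = 3 + (12 - C) = 15 - C)
j = -2898 (j = -18*23*7 = -414*7 = -2898)
W(D(-5, 2), -133) + j = (15 - 1*(-5)) - 2898 = (15 + 5) - 2898 = 20 - 2898 = -2878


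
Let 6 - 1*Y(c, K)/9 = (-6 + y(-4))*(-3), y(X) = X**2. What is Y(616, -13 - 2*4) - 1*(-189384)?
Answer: 189708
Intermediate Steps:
Y(c, K) = 324 (Y(c, K) = 54 - 9*(-6 + (-4)**2)*(-3) = 54 - 9*(-6 + 16)*(-3) = 54 - 90*(-3) = 54 - 9*(-30) = 54 + 270 = 324)
Y(616, -13 - 2*4) - 1*(-189384) = 324 - 1*(-189384) = 324 + 189384 = 189708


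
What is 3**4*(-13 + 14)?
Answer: 81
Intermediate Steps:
3**4*(-13 + 14) = 81*1 = 81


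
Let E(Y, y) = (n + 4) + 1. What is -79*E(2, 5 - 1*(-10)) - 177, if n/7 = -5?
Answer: 2193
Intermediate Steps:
n = -35 (n = 7*(-5) = -35)
E(Y, y) = -30 (E(Y, y) = (-35 + 4) + 1 = -31 + 1 = -30)
-79*E(2, 5 - 1*(-10)) - 177 = -79*(-30) - 177 = 2370 - 177 = 2193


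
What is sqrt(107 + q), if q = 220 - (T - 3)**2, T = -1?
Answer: sqrt(311) ≈ 17.635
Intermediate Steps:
q = 204 (q = 220 - (-1 - 3)**2 = 220 - 1*(-4)**2 = 220 - 1*16 = 220 - 16 = 204)
sqrt(107 + q) = sqrt(107 + 204) = sqrt(311)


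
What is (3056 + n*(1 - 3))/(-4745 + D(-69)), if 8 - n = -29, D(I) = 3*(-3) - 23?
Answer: -2982/4777 ≈ -0.62424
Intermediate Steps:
D(I) = -32 (D(I) = -9 - 23 = -32)
n = 37 (n = 8 - 1*(-29) = 8 + 29 = 37)
(3056 + n*(1 - 3))/(-4745 + D(-69)) = (3056 + 37*(1 - 3))/(-4745 - 32) = (3056 + 37*(-2))/(-4777) = (3056 - 74)*(-1/4777) = 2982*(-1/4777) = -2982/4777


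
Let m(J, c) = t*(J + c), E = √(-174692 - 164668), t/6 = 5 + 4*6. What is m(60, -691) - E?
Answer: -109794 - 4*I*√21210 ≈ -1.0979e+5 - 582.55*I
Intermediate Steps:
t = 174 (t = 6*(5 + 4*6) = 6*(5 + 24) = 6*29 = 174)
E = 4*I*√21210 (E = √(-339360) = 4*I*√21210 ≈ 582.55*I)
m(J, c) = 174*J + 174*c (m(J, c) = 174*(J + c) = 174*J + 174*c)
m(60, -691) - E = (174*60 + 174*(-691)) - 4*I*√21210 = (10440 - 120234) - 4*I*√21210 = -109794 - 4*I*√21210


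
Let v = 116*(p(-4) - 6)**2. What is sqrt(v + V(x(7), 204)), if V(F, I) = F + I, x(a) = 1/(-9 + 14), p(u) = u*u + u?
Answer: 11*sqrt(905)/5 ≈ 66.183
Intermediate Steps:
p(u) = u + u**2 (p(u) = u**2 + u = u + u**2)
x(a) = 1/5
v = 4176 (v = 116*(-4*(1 - 4) - 6)**2 = 116*(-4*(-3) - 6)**2 = 116*(12 - 6)**2 = 116*6**2 = 116*36 = 4176)
sqrt(v + V(x(7), 204)) = sqrt(4176 + (1/5 + 204)) = sqrt(4176 + 1021/5) = sqrt(21901/5) = 11*sqrt(905)/5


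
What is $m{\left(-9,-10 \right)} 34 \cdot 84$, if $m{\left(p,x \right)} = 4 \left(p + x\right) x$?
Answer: $2170560$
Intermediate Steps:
$m{\left(p,x \right)} = x \left(4 p + 4 x\right)$ ($m{\left(p,x \right)} = \left(4 p + 4 x\right) x = x \left(4 p + 4 x\right)$)
$m{\left(-9,-10 \right)} 34 \cdot 84 = 4 \left(-10\right) \left(-9 - 10\right) 34 \cdot 84 = 4 \left(-10\right) \left(-19\right) 34 \cdot 84 = 760 \cdot 34 \cdot 84 = 25840 \cdot 84 = 2170560$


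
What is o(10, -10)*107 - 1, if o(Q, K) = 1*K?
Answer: -1071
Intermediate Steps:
o(Q, K) = K
o(10, -10)*107 - 1 = -10*107 - 1 = -1070 - 1 = -1071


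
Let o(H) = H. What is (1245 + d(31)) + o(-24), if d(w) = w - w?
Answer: 1221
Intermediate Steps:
d(w) = 0
(1245 + d(31)) + o(-24) = (1245 + 0) - 24 = 1245 - 24 = 1221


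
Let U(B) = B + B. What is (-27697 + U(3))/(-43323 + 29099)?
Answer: 27691/14224 ≈ 1.9468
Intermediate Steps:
U(B) = 2*B
(-27697 + U(3))/(-43323 + 29099) = (-27697 + 2*3)/(-43323 + 29099) = (-27697 + 6)/(-14224) = -27691*(-1/14224) = 27691/14224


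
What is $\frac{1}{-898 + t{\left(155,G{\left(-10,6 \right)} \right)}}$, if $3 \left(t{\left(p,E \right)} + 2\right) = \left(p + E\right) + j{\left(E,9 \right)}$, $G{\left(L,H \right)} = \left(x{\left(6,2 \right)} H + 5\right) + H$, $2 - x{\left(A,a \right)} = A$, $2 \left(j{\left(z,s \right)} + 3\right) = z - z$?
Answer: $- \frac{3}{2561} \approx -0.0011714$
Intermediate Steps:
$j{\left(z,s \right)} = -3$ ($j{\left(z,s \right)} = -3 + \frac{z - z}{2} = -3 + \frac{1}{2} \cdot 0 = -3 + 0 = -3$)
$x{\left(A,a \right)} = 2 - A$
$G{\left(L,H \right)} = 5 - 3 H$ ($G{\left(L,H \right)} = \left(\left(2 - 6\right) H + 5\right) + H = \left(- 4 H + 5\right) + H = \left(5 - 4 H\right) + H = 5 - 3 H$)
$t{\left(p,E \right)} = -3 + \frac{E}{3} + \frac{p}{3}$ ($t{\left(p,E \right)} = -2 + \frac{\left(p + E\right) - 3}{3} = -2 + \frac{\left(E + p\right) - 3}{3} = -2 + \frac{-3 + E + p}{3} = -2 + \left(-1 + \frac{E}{3} + \frac{p}{3}\right) = -3 + \frac{E}{3} + \frac{p}{3}$)
$\frac{1}{-898 + t{\left(155,G{\left(-10,6 \right)} \right)}} = \frac{1}{-898 + \left(-3 + \frac{5 - 18}{3} + \frac{1}{3} \cdot 155\right)} = \frac{1}{-898 + \left(-3 + \frac{5 - 18}{3} + \frac{155}{3}\right)} = \frac{1}{-898 + \left(-3 + \frac{1}{3} \left(-13\right) + \frac{155}{3}\right)} = \frac{1}{-898 - - \frac{133}{3}} = \frac{1}{-898 + \frac{133}{3}} = \frac{1}{- \frac{2561}{3}} = - \frac{3}{2561}$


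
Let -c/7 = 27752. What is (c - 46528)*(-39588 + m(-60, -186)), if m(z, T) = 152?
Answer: 9495873312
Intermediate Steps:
c = -194264 (c = -7*27752 = -194264)
(c - 46528)*(-39588 + m(-60, -186)) = (-194264 - 46528)*(-39588 + 152) = -240792*(-39436) = 9495873312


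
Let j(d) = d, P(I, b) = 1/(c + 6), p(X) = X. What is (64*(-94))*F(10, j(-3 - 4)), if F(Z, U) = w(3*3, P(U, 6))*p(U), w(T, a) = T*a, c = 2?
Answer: 47376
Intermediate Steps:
P(I, b) = ⅛ (P(I, b) = 1/(2 + 6) = 1/8 = ⅛)
F(Z, U) = 9*U/8 (F(Z, U) = ((3*3)*(⅛))*U = (9*(⅛))*U = 9*U/8)
(64*(-94))*F(10, j(-3 - 4)) = (64*(-94))*(9*(-3 - 4)/8) = -6768*(-7) = -6016*(-63/8) = 47376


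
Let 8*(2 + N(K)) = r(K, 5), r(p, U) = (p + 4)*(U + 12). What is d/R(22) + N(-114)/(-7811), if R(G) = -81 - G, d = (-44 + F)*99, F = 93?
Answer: -151467515/3218132 ≈ -47.067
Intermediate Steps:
r(p, U) = (4 + p)*(12 + U)
d = 4851 (d = (-44 + 93)*99 = 49*99 = 4851)
N(K) = 13/2 + 17*K/8 (N(K) = -2 + (48 + 4*5 + 12*K + 5*K)/8 = -2 + (48 + 20 + 12*K + 5*K)/8 = -2 + (68 + 17*K)/8 = -2 + (17/2 + 17*K/8) = 13/2 + 17*K/8)
d/R(22) + N(-114)/(-7811) = 4851/(-81 - 1*22) + (13/2 + (17/8)*(-114))/(-7811) = 4851/(-81 - 22) + (13/2 - 969/4)*(-1/7811) = 4851/(-103) - 943/4*(-1/7811) = 4851*(-1/103) + 943/31244 = -4851/103 + 943/31244 = -151467515/3218132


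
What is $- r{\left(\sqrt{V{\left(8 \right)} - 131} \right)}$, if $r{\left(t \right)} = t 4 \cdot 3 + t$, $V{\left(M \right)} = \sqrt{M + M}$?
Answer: $- 13 i \sqrt{127} \approx - 146.5 i$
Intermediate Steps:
$V{\left(M \right)} = \sqrt{2} \sqrt{M}$ ($V{\left(M \right)} = \sqrt{2 M} = \sqrt{2} \sqrt{M}$)
$r{\left(t \right)} = 13 t$ ($r{\left(t \right)} = 4 t 3 + t = 12 t + t = 13 t$)
$- r{\left(\sqrt{V{\left(8 \right)} - 131} \right)} = - 13 \sqrt{\sqrt{2} \sqrt{8} - 131} = - 13 \sqrt{\sqrt{2} \cdot 2 \sqrt{2} - 131} = - 13 \sqrt{4 - 131} = - 13 \sqrt{-127} = - 13 i \sqrt{127}$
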